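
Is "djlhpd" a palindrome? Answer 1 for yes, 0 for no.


Input: djlhpd
Reversed: dphljd
  Compare pos 0 ('d') with pos 5 ('d'): match
  Compare pos 1 ('j') with pos 4 ('p'): MISMATCH
  Compare pos 2 ('l') with pos 3 ('h'): MISMATCH
Result: not a palindrome

0


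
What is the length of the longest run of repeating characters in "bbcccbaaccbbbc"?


Input: "bbcccbaaccbbbc"
Scanning for longest run:
  Position 1 ('b'): continues run of 'b', length=2
  Position 2 ('c'): new char, reset run to 1
  Position 3 ('c'): continues run of 'c', length=2
  Position 4 ('c'): continues run of 'c', length=3
  Position 5 ('b'): new char, reset run to 1
  Position 6 ('a'): new char, reset run to 1
  Position 7 ('a'): continues run of 'a', length=2
  Position 8 ('c'): new char, reset run to 1
  Position 9 ('c'): continues run of 'c', length=2
  Position 10 ('b'): new char, reset run to 1
  Position 11 ('b'): continues run of 'b', length=2
  Position 12 ('b'): continues run of 'b', length=3
  Position 13 ('c'): new char, reset run to 1
Longest run: 'c' with length 3

3


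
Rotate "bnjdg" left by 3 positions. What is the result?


Input: "bnjdg", rotate left by 3
First 3 characters: "bnj"
Remaining characters: "dg"
Concatenate remaining + first: "dg" + "bnj" = "dgbnj"

dgbnj


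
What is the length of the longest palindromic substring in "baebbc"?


Input: "baebbc"
Checking substrings for palindromes:
  [3:5] "bb" (len 2) => palindrome
Longest palindromic substring: "bb" with length 2

2


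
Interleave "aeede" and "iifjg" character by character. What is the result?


Interleaving "aeede" and "iifjg":
  Position 0: 'a' from first, 'i' from second => "ai"
  Position 1: 'e' from first, 'i' from second => "ei"
  Position 2: 'e' from first, 'f' from second => "ef"
  Position 3: 'd' from first, 'j' from second => "dj"
  Position 4: 'e' from first, 'g' from second => "eg"
Result: aieiefdjeg

aieiefdjeg


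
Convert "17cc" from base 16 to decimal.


Input: "17cc" in base 16
Positional expansion:
  Digit '1' (value 1) x 16^3 = 4096
  Digit '7' (value 7) x 16^2 = 1792
  Digit 'c' (value 12) x 16^1 = 192
  Digit 'c' (value 12) x 16^0 = 12
Sum = 6092

6092


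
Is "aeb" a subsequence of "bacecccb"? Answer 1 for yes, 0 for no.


Check if "aeb" is a subsequence of "bacecccb"
Greedy scan:
  Position 0 ('b'): no match needed
  Position 1 ('a'): matches sub[0] = 'a'
  Position 2 ('c'): no match needed
  Position 3 ('e'): matches sub[1] = 'e'
  Position 4 ('c'): no match needed
  Position 5 ('c'): no match needed
  Position 6 ('c'): no match needed
  Position 7 ('b'): matches sub[2] = 'b'
All 3 characters matched => is a subsequence

1


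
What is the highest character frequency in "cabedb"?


Input: cabedb
Character counts:
  'a': 1
  'b': 2
  'c': 1
  'd': 1
  'e': 1
Maximum frequency: 2

2


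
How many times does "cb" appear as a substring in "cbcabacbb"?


Searching for "cb" in "cbcabacbb"
Scanning each position:
  Position 0: "cb" => MATCH
  Position 1: "bc" => no
  Position 2: "ca" => no
  Position 3: "ab" => no
  Position 4: "ba" => no
  Position 5: "ac" => no
  Position 6: "cb" => MATCH
  Position 7: "bb" => no
Total occurrences: 2

2


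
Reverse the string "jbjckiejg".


Input: jbjckiejg
Reading characters right to left:
  Position 8: 'g'
  Position 7: 'j'
  Position 6: 'e'
  Position 5: 'i'
  Position 4: 'k'
  Position 3: 'c'
  Position 2: 'j'
  Position 1: 'b'
  Position 0: 'j'
Reversed: gjeikcjbj

gjeikcjbj


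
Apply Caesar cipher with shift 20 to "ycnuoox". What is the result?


Caesar cipher: shift "ycnuoox" by 20
  'y' (pos 24) + 20 = pos 18 = 's'
  'c' (pos 2) + 20 = pos 22 = 'w'
  'n' (pos 13) + 20 = pos 7 = 'h'
  'u' (pos 20) + 20 = pos 14 = 'o'
  'o' (pos 14) + 20 = pos 8 = 'i'
  'o' (pos 14) + 20 = pos 8 = 'i'
  'x' (pos 23) + 20 = pos 17 = 'r'
Result: swhoiir

swhoiir


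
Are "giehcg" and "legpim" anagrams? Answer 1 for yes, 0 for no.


Strings: "giehcg", "legpim"
Sorted first:  cegghi
Sorted second: egilmp
Differ at position 0: 'c' vs 'e' => not anagrams

0


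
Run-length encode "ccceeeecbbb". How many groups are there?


Input: ccceeeecbbb
Scanning for consecutive runs:
  Group 1: 'c' x 3 (positions 0-2)
  Group 2: 'e' x 4 (positions 3-6)
  Group 3: 'c' x 1 (positions 7-7)
  Group 4: 'b' x 3 (positions 8-10)
Total groups: 4

4


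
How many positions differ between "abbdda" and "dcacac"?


Comparing "abbdda" and "dcacac" position by position:
  Position 0: 'a' vs 'd' => DIFFER
  Position 1: 'b' vs 'c' => DIFFER
  Position 2: 'b' vs 'a' => DIFFER
  Position 3: 'd' vs 'c' => DIFFER
  Position 4: 'd' vs 'a' => DIFFER
  Position 5: 'a' vs 'c' => DIFFER
Positions that differ: 6

6


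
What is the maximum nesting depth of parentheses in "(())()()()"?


Input: "(())()()()"
Tracking depth:
  Position 0 '(': depth becomes 1
  Position 1 '(': depth becomes 2
  Position 2 ')': depth becomes 1
  Position 3 ')': depth becomes 0
  Position 4 '(': depth becomes 1
  Position 5 ')': depth becomes 0
  Position 6 '(': depth becomes 1
  Position 7 ')': depth becomes 0
  Position 8 '(': depth becomes 1
  Position 9 ')': depth becomes 0
Maximum depth reached: 2

2


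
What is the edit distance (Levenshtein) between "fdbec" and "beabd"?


Computing edit distance: "fdbec" -> "beabd"
DP table:
           b    e    a    b    d
      0    1    2    3    4    5
  f   1    1    2    3    4    5
  d   2    2    2    3    4    4
  b   3    2    3    3    3    4
  e   4    3    2    3    4    4
  c   5    4    3    3    4    5
Edit distance = dp[5][5] = 5

5


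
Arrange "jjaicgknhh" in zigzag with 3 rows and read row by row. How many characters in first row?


Zigzag "jjaicgknhh" into 3 rows:
Placing characters:
  'j' => row 0
  'j' => row 1
  'a' => row 2
  'i' => row 1
  'c' => row 0
  'g' => row 1
  'k' => row 2
  'n' => row 1
  'h' => row 0
  'h' => row 1
Rows:
  Row 0: "jch"
  Row 1: "jignh"
  Row 2: "ak"
First row length: 3

3


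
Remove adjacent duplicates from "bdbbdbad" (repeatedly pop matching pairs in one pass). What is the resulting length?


Input: bdbbdbad
Stack-based adjacent duplicate removal:
  Read 'b': push. Stack: b
  Read 'd': push. Stack: bd
  Read 'b': push. Stack: bdb
  Read 'b': matches stack top 'b' => pop. Stack: bd
  Read 'd': matches stack top 'd' => pop. Stack: b
  Read 'b': matches stack top 'b' => pop. Stack: (empty)
  Read 'a': push. Stack: a
  Read 'd': push. Stack: ad
Final stack: "ad" (length 2)

2


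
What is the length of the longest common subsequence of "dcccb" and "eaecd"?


LCS of "dcccb" and "eaecd"
DP table:
           e    a    e    c    d
      0    0    0    0    0    0
  d   0    0    0    0    0    1
  c   0    0    0    0    1    1
  c   0    0    0    0    1    1
  c   0    0    0    0    1    1
  b   0    0    0    0    1    1
LCS length = dp[5][5] = 1

1


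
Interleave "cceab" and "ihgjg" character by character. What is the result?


Interleaving "cceab" and "ihgjg":
  Position 0: 'c' from first, 'i' from second => "ci"
  Position 1: 'c' from first, 'h' from second => "ch"
  Position 2: 'e' from first, 'g' from second => "eg"
  Position 3: 'a' from first, 'j' from second => "aj"
  Position 4: 'b' from first, 'g' from second => "bg"
Result: cichegajbg

cichegajbg


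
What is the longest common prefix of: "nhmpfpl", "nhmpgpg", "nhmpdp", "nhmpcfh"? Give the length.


Words: nhmpfpl, nhmpgpg, nhmpdp, nhmpcfh
  Position 0: all 'n' => match
  Position 1: all 'h' => match
  Position 2: all 'm' => match
  Position 3: all 'p' => match
  Position 4: ('f', 'g', 'd', 'c') => mismatch, stop
LCP = "nhmp" (length 4)

4


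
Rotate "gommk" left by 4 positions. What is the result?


Input: "gommk", rotate left by 4
First 4 characters: "gomm"
Remaining characters: "k"
Concatenate remaining + first: "k" + "gomm" = "kgomm"

kgomm


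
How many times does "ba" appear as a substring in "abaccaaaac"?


Searching for "ba" in "abaccaaaac"
Scanning each position:
  Position 0: "ab" => no
  Position 1: "ba" => MATCH
  Position 2: "ac" => no
  Position 3: "cc" => no
  Position 4: "ca" => no
  Position 5: "aa" => no
  Position 6: "aa" => no
  Position 7: "aa" => no
  Position 8: "ac" => no
Total occurrences: 1

1


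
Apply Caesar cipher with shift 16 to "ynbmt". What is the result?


Caesar cipher: shift "ynbmt" by 16
  'y' (pos 24) + 16 = pos 14 = 'o'
  'n' (pos 13) + 16 = pos 3 = 'd'
  'b' (pos 1) + 16 = pos 17 = 'r'
  'm' (pos 12) + 16 = pos 2 = 'c'
  't' (pos 19) + 16 = pos 9 = 'j'
Result: odrcj

odrcj


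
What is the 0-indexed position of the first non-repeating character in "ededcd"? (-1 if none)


Input: ededcd
Character frequencies:
  'c': 1
  'd': 3
  'e': 2
Scanning left to right for freq == 1:
  Position 0 ('e'): freq=2, skip
  Position 1 ('d'): freq=3, skip
  Position 2 ('e'): freq=2, skip
  Position 3 ('d'): freq=3, skip
  Position 4 ('c'): unique! => answer = 4

4


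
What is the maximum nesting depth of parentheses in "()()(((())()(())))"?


Input: "()()(((())()(())))"
Tracking depth:
  Position 0 '(': depth becomes 1
  Position 1 ')': depth becomes 0
  Position 2 '(': depth becomes 1
  Position 3 ')': depth becomes 0
  Position 4 '(': depth becomes 1
  Position 5 '(': depth becomes 2
  Position 6 '(': depth becomes 3
  Position 7 '(': depth becomes 4
  Position 8 ')': depth becomes 3
  Position 9 ')': depth becomes 2
  Position 10 '(': depth becomes 3
  Position 11 ')': depth becomes 2
  Position 12 '(': depth becomes 3
  Position 13 '(': depth becomes 4
  Position 14 ')': depth becomes 3
  Position 15 ')': depth becomes 2
  Position 16 ')': depth becomes 1
  Position 17 ')': depth becomes 0
Maximum depth reached: 4

4


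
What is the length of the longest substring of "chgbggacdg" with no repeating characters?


Input: "chgbggacdg"
Sliding window (track last position of each char):
  Position 0 ('c'): window [0,0] length 1 -- new best
  Position 1 ('h'): window [0,1] length 2 -- new best
  Position 2 ('g'): window [0,2] length 3 -- new best
  Position 3 ('b'): window [0,3] length 4 -- new best
  Position 4 ('g'): repeat (last at 2), move window start to 3
  Position 4 ('g'): window [3,4] length 2
  Position 5 ('g'): repeat (last at 4), move window start to 5
  Position 5 ('g'): window [5,5] length 1
  Position 6 ('a'): window [5,6] length 2
  Position 7 ('c'): window [5,7] length 3
  Position 8 ('d'): window [5,8] length 4
  Position 9 ('g'): repeat (last at 5), move window start to 6
  Position 9 ('g'): window [6,9] length 4
Longest substring with no repeats: "chgb" with length 4

4


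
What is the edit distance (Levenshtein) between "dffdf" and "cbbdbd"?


Computing edit distance: "dffdf" -> "cbbdbd"
DP table:
           c    b    b    d    b    d
      0    1    2    3    4    5    6
  d   1    1    2    3    3    4    5
  f   2    2    2    3    4    4    5
  f   3    3    3    3    4    5    5
  d   4    4    4    4    3    4    5
  f   5    5    5    5    4    4    5
Edit distance = dp[5][6] = 5

5


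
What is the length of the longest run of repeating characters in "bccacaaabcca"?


Input: "bccacaaabcca"
Scanning for longest run:
  Position 1 ('c'): new char, reset run to 1
  Position 2 ('c'): continues run of 'c', length=2
  Position 3 ('a'): new char, reset run to 1
  Position 4 ('c'): new char, reset run to 1
  Position 5 ('a'): new char, reset run to 1
  Position 6 ('a'): continues run of 'a', length=2
  Position 7 ('a'): continues run of 'a', length=3
  Position 8 ('b'): new char, reset run to 1
  Position 9 ('c'): new char, reset run to 1
  Position 10 ('c'): continues run of 'c', length=2
  Position 11 ('a'): new char, reset run to 1
Longest run: 'a' with length 3

3


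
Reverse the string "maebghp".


Input: maebghp
Reading characters right to left:
  Position 6: 'p'
  Position 5: 'h'
  Position 4: 'g'
  Position 3: 'b'
  Position 2: 'e'
  Position 1: 'a'
  Position 0: 'm'
Reversed: phgbeam

phgbeam


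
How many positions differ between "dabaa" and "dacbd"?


Comparing "dabaa" and "dacbd" position by position:
  Position 0: 'd' vs 'd' => same
  Position 1: 'a' vs 'a' => same
  Position 2: 'b' vs 'c' => DIFFER
  Position 3: 'a' vs 'b' => DIFFER
  Position 4: 'a' vs 'd' => DIFFER
Positions that differ: 3

3


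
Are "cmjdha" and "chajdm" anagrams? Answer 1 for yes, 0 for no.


Strings: "cmjdha", "chajdm"
Sorted first:  acdhjm
Sorted second: acdhjm
Sorted forms match => anagrams

1


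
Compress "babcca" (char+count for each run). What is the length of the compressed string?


Input: babcca
Runs:
  'b' x 1 => "b1"
  'a' x 1 => "a1"
  'b' x 1 => "b1"
  'c' x 2 => "c2"
  'a' x 1 => "a1"
Compressed: "b1a1b1c2a1"
Compressed length: 10

10


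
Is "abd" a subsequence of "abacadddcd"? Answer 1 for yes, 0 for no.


Check if "abd" is a subsequence of "abacadddcd"
Greedy scan:
  Position 0 ('a'): matches sub[0] = 'a'
  Position 1 ('b'): matches sub[1] = 'b'
  Position 2 ('a'): no match needed
  Position 3 ('c'): no match needed
  Position 4 ('a'): no match needed
  Position 5 ('d'): matches sub[2] = 'd'
  Position 6 ('d'): no match needed
  Position 7 ('d'): no match needed
  Position 8 ('c'): no match needed
  Position 9 ('d'): no match needed
All 3 characters matched => is a subsequence

1


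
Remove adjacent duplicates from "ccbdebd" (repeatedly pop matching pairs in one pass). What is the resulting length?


Input: ccbdebd
Stack-based adjacent duplicate removal:
  Read 'c': push. Stack: c
  Read 'c': matches stack top 'c' => pop. Stack: (empty)
  Read 'b': push. Stack: b
  Read 'd': push. Stack: bd
  Read 'e': push. Stack: bde
  Read 'b': push. Stack: bdeb
  Read 'd': push. Stack: bdebd
Final stack: "bdebd" (length 5)

5


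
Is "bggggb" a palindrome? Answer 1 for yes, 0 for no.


Input: bggggb
Reversed: bggggb
  Compare pos 0 ('b') with pos 5 ('b'): match
  Compare pos 1 ('g') with pos 4 ('g'): match
  Compare pos 2 ('g') with pos 3 ('g'): match
Result: palindrome

1


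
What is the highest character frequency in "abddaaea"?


Input: abddaaea
Character counts:
  'a': 4
  'b': 1
  'd': 2
  'e': 1
Maximum frequency: 4

4


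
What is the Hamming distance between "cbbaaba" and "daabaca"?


Comparing "cbbaaba" and "daabaca" position by position:
  Position 0: 'c' vs 'd' => differ
  Position 1: 'b' vs 'a' => differ
  Position 2: 'b' vs 'a' => differ
  Position 3: 'a' vs 'b' => differ
  Position 4: 'a' vs 'a' => same
  Position 5: 'b' vs 'c' => differ
  Position 6: 'a' vs 'a' => same
Total differences (Hamming distance): 5

5


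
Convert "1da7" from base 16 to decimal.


Input: "1da7" in base 16
Positional expansion:
  Digit '1' (value 1) x 16^3 = 4096
  Digit 'd' (value 13) x 16^2 = 3328
  Digit 'a' (value 10) x 16^1 = 160
  Digit '7' (value 7) x 16^0 = 7
Sum = 7591

7591


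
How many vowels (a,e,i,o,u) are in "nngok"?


Input: nngok
Checking each character:
  'n' at position 0: consonant
  'n' at position 1: consonant
  'g' at position 2: consonant
  'o' at position 3: vowel (running total: 1)
  'k' at position 4: consonant
Total vowels: 1

1


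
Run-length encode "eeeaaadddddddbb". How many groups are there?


Input: eeeaaadddddddbb
Scanning for consecutive runs:
  Group 1: 'e' x 3 (positions 0-2)
  Group 2: 'a' x 3 (positions 3-5)
  Group 3: 'd' x 7 (positions 6-12)
  Group 4: 'b' x 2 (positions 13-14)
Total groups: 4

4


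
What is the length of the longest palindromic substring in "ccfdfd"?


Input: "ccfdfd"
Checking substrings for palindromes:
  [2:5] "fdf" (len 3) => palindrome
  [3:6] "dfd" (len 3) => palindrome
  [0:2] "cc" (len 2) => palindrome
Longest palindromic substring: "fdf" with length 3

3


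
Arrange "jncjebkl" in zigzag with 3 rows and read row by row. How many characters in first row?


Zigzag "jncjebkl" into 3 rows:
Placing characters:
  'j' => row 0
  'n' => row 1
  'c' => row 2
  'j' => row 1
  'e' => row 0
  'b' => row 1
  'k' => row 2
  'l' => row 1
Rows:
  Row 0: "je"
  Row 1: "njbl"
  Row 2: "ck"
First row length: 2

2


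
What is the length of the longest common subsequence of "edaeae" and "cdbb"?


LCS of "edaeae" and "cdbb"
DP table:
           c    d    b    b
      0    0    0    0    0
  e   0    0    0    0    0
  d   0    0    1    1    1
  a   0    0    1    1    1
  e   0    0    1    1    1
  a   0    0    1    1    1
  e   0    0    1    1    1
LCS length = dp[6][4] = 1

1


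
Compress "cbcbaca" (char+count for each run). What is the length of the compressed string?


Input: cbcbaca
Runs:
  'c' x 1 => "c1"
  'b' x 1 => "b1"
  'c' x 1 => "c1"
  'b' x 1 => "b1"
  'a' x 1 => "a1"
  'c' x 1 => "c1"
  'a' x 1 => "a1"
Compressed: "c1b1c1b1a1c1a1"
Compressed length: 14

14


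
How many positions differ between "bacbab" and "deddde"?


Comparing "bacbab" and "deddde" position by position:
  Position 0: 'b' vs 'd' => DIFFER
  Position 1: 'a' vs 'e' => DIFFER
  Position 2: 'c' vs 'd' => DIFFER
  Position 3: 'b' vs 'd' => DIFFER
  Position 4: 'a' vs 'd' => DIFFER
  Position 5: 'b' vs 'e' => DIFFER
Positions that differ: 6

6


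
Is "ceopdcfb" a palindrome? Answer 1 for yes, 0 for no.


Input: ceopdcfb
Reversed: bfcdpoec
  Compare pos 0 ('c') with pos 7 ('b'): MISMATCH
  Compare pos 1 ('e') with pos 6 ('f'): MISMATCH
  Compare pos 2 ('o') with pos 5 ('c'): MISMATCH
  Compare pos 3 ('p') with pos 4 ('d'): MISMATCH
Result: not a palindrome

0


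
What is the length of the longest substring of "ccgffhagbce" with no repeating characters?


Input: "ccgffhagbce"
Sliding window (track last position of each char):
  Position 0 ('c'): window [0,0] length 1 -- new best
  Position 1 ('c'): repeat (last at 0), move window start to 1
  Position 1 ('c'): window [1,1] length 1
  Position 2 ('g'): window [1,2] length 2 -- new best
  Position 3 ('f'): window [1,3] length 3 -- new best
  Position 4 ('f'): repeat (last at 3), move window start to 4
  Position 4 ('f'): window [4,4] length 1
  Position 5 ('h'): window [4,5] length 2
  Position 6 ('a'): window [4,6] length 3
  Position 7 ('g'): window [4,7] length 4 -- new best
  Position 8 ('b'): window [4,8] length 5 -- new best
  Position 9 ('c'): window [4,9] length 6 -- new best
  Position 10 ('e'): window [4,10] length 7 -- new best
Longest substring with no repeats: "fhagbce" with length 7

7


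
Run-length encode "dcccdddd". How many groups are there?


Input: dcccdddd
Scanning for consecutive runs:
  Group 1: 'd' x 1 (positions 0-0)
  Group 2: 'c' x 3 (positions 1-3)
  Group 3: 'd' x 4 (positions 4-7)
Total groups: 3

3


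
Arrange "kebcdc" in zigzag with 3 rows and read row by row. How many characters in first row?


Zigzag "kebcdc" into 3 rows:
Placing characters:
  'k' => row 0
  'e' => row 1
  'b' => row 2
  'c' => row 1
  'd' => row 0
  'c' => row 1
Rows:
  Row 0: "kd"
  Row 1: "ecc"
  Row 2: "b"
First row length: 2

2


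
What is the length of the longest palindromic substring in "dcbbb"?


Input: "dcbbb"
Checking substrings for palindromes:
  [2:5] "bbb" (len 3) => palindrome
  [2:4] "bb" (len 2) => palindrome
  [3:5] "bb" (len 2) => palindrome
Longest palindromic substring: "bbb" with length 3

3


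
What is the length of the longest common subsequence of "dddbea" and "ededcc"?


LCS of "dddbea" and "ededcc"
DP table:
           e    d    e    d    c    c
      0    0    0    0    0    0    0
  d   0    0    1    1    1    1    1
  d   0    0    1    1    2    2    2
  d   0    0    1    1    2    2    2
  b   0    0    1    1    2    2    2
  e   0    1    1    2    2    2    2
  a   0    1    1    2    2    2    2
LCS length = dp[6][6] = 2

2


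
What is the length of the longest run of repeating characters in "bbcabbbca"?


Input: "bbcabbbca"
Scanning for longest run:
  Position 1 ('b'): continues run of 'b', length=2
  Position 2 ('c'): new char, reset run to 1
  Position 3 ('a'): new char, reset run to 1
  Position 4 ('b'): new char, reset run to 1
  Position 5 ('b'): continues run of 'b', length=2
  Position 6 ('b'): continues run of 'b', length=3
  Position 7 ('c'): new char, reset run to 1
  Position 8 ('a'): new char, reset run to 1
Longest run: 'b' with length 3

3


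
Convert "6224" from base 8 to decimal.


Input: "6224" in base 8
Positional expansion:
  Digit '6' (value 6) x 8^3 = 3072
  Digit '2' (value 2) x 8^2 = 128
  Digit '2' (value 2) x 8^1 = 16
  Digit '4' (value 4) x 8^0 = 4
Sum = 3220

3220


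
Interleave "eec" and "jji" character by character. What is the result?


Interleaving "eec" and "jji":
  Position 0: 'e' from first, 'j' from second => "ej"
  Position 1: 'e' from first, 'j' from second => "ej"
  Position 2: 'c' from first, 'i' from second => "ci"
Result: ejejci

ejejci


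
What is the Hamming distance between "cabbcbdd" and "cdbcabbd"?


Comparing "cabbcbdd" and "cdbcabbd" position by position:
  Position 0: 'c' vs 'c' => same
  Position 1: 'a' vs 'd' => differ
  Position 2: 'b' vs 'b' => same
  Position 3: 'b' vs 'c' => differ
  Position 4: 'c' vs 'a' => differ
  Position 5: 'b' vs 'b' => same
  Position 6: 'd' vs 'b' => differ
  Position 7: 'd' vs 'd' => same
Total differences (Hamming distance): 4

4


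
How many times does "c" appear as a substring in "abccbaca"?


Searching for "c" in "abccbaca"
Scanning each position:
  Position 0: "a" => no
  Position 1: "b" => no
  Position 2: "c" => MATCH
  Position 3: "c" => MATCH
  Position 4: "b" => no
  Position 5: "a" => no
  Position 6: "c" => MATCH
  Position 7: "a" => no
Total occurrences: 3

3


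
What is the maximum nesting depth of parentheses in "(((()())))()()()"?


Input: "(((()())))()()()"
Tracking depth:
  Position 0 '(': depth becomes 1
  Position 1 '(': depth becomes 2
  Position 2 '(': depth becomes 3
  Position 3 '(': depth becomes 4
  Position 4 ')': depth becomes 3
  Position 5 '(': depth becomes 4
  Position 6 ')': depth becomes 3
  Position 7 ')': depth becomes 2
  Position 8 ')': depth becomes 1
  Position 9 ')': depth becomes 0
  Position 10 '(': depth becomes 1
  Position 11 ')': depth becomes 0
  Position 12 '(': depth becomes 1
  Position 13 ')': depth becomes 0
  Position 14 '(': depth becomes 1
  Position 15 ')': depth becomes 0
Maximum depth reached: 4

4


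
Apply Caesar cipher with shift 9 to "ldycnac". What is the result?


Caesar cipher: shift "ldycnac" by 9
  'l' (pos 11) + 9 = pos 20 = 'u'
  'd' (pos 3) + 9 = pos 12 = 'm'
  'y' (pos 24) + 9 = pos 7 = 'h'
  'c' (pos 2) + 9 = pos 11 = 'l'
  'n' (pos 13) + 9 = pos 22 = 'w'
  'a' (pos 0) + 9 = pos 9 = 'j'
  'c' (pos 2) + 9 = pos 11 = 'l'
Result: umhlwjl

umhlwjl


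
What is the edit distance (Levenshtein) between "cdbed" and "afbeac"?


Computing edit distance: "cdbed" -> "afbeac"
DP table:
           a    f    b    e    a    c
      0    1    2    3    4    5    6
  c   1    1    2    3    4    5    5
  d   2    2    2    3    4    5    6
  b   3    3    3    2    3    4    5
  e   4    4    4    3    2    3    4
  d   5    5    5    4    3    3    4
Edit distance = dp[5][6] = 4

4


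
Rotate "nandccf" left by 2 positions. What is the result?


Input: "nandccf", rotate left by 2
First 2 characters: "na"
Remaining characters: "ndccf"
Concatenate remaining + first: "ndccf" + "na" = "ndccfna"

ndccfna


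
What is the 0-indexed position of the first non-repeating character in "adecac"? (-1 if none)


Input: adecac
Character frequencies:
  'a': 2
  'c': 2
  'd': 1
  'e': 1
Scanning left to right for freq == 1:
  Position 0 ('a'): freq=2, skip
  Position 1 ('d'): unique! => answer = 1

1


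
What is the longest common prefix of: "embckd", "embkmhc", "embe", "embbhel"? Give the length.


Words: embckd, embkmhc, embe, embbhel
  Position 0: all 'e' => match
  Position 1: all 'm' => match
  Position 2: all 'b' => match
  Position 3: ('c', 'k', 'e', 'b') => mismatch, stop
LCP = "emb" (length 3)

3


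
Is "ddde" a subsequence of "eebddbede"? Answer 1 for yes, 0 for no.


Check if "ddde" is a subsequence of "eebddbede"
Greedy scan:
  Position 0 ('e'): no match needed
  Position 1 ('e'): no match needed
  Position 2 ('b'): no match needed
  Position 3 ('d'): matches sub[0] = 'd'
  Position 4 ('d'): matches sub[1] = 'd'
  Position 5 ('b'): no match needed
  Position 6 ('e'): no match needed
  Position 7 ('d'): matches sub[2] = 'd'
  Position 8 ('e'): matches sub[3] = 'e'
All 4 characters matched => is a subsequence

1


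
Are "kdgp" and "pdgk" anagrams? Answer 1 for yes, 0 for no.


Strings: "kdgp", "pdgk"
Sorted first:  dgkp
Sorted second: dgkp
Sorted forms match => anagrams

1


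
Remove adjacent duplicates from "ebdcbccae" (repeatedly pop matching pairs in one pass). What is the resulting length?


Input: ebdcbccae
Stack-based adjacent duplicate removal:
  Read 'e': push. Stack: e
  Read 'b': push. Stack: eb
  Read 'd': push. Stack: ebd
  Read 'c': push. Stack: ebdc
  Read 'b': push. Stack: ebdcb
  Read 'c': push. Stack: ebdcbc
  Read 'c': matches stack top 'c' => pop. Stack: ebdcb
  Read 'a': push. Stack: ebdcba
  Read 'e': push. Stack: ebdcbae
Final stack: "ebdcbae" (length 7)

7


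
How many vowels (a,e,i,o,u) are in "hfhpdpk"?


Input: hfhpdpk
Checking each character:
  'h' at position 0: consonant
  'f' at position 1: consonant
  'h' at position 2: consonant
  'p' at position 3: consonant
  'd' at position 4: consonant
  'p' at position 5: consonant
  'k' at position 6: consonant
Total vowels: 0

0


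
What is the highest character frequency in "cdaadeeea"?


Input: cdaadeeea
Character counts:
  'a': 3
  'c': 1
  'd': 2
  'e': 3
Maximum frequency: 3

3


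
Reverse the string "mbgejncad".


Input: mbgejncad
Reading characters right to left:
  Position 8: 'd'
  Position 7: 'a'
  Position 6: 'c'
  Position 5: 'n'
  Position 4: 'j'
  Position 3: 'e'
  Position 2: 'g'
  Position 1: 'b'
  Position 0: 'm'
Reversed: dacnjegbm

dacnjegbm


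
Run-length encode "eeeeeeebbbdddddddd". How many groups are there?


Input: eeeeeeebbbdddddddd
Scanning for consecutive runs:
  Group 1: 'e' x 7 (positions 0-6)
  Group 2: 'b' x 3 (positions 7-9)
  Group 3: 'd' x 8 (positions 10-17)
Total groups: 3

3


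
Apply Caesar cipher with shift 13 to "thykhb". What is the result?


Caesar cipher: shift "thykhb" by 13
  't' (pos 19) + 13 = pos 6 = 'g'
  'h' (pos 7) + 13 = pos 20 = 'u'
  'y' (pos 24) + 13 = pos 11 = 'l'
  'k' (pos 10) + 13 = pos 23 = 'x'
  'h' (pos 7) + 13 = pos 20 = 'u'
  'b' (pos 1) + 13 = pos 14 = 'o'
Result: gulxuo

gulxuo


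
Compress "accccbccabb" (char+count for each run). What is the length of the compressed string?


Input: accccbccabb
Runs:
  'a' x 1 => "a1"
  'c' x 4 => "c4"
  'b' x 1 => "b1"
  'c' x 2 => "c2"
  'a' x 1 => "a1"
  'b' x 2 => "b2"
Compressed: "a1c4b1c2a1b2"
Compressed length: 12

12


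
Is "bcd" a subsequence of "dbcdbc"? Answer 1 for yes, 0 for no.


Check if "bcd" is a subsequence of "dbcdbc"
Greedy scan:
  Position 0 ('d'): no match needed
  Position 1 ('b'): matches sub[0] = 'b'
  Position 2 ('c'): matches sub[1] = 'c'
  Position 3 ('d'): matches sub[2] = 'd'
  Position 4 ('b'): no match needed
  Position 5 ('c'): no match needed
All 3 characters matched => is a subsequence

1


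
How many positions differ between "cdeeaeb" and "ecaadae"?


Comparing "cdeeaeb" and "ecaadae" position by position:
  Position 0: 'c' vs 'e' => DIFFER
  Position 1: 'd' vs 'c' => DIFFER
  Position 2: 'e' vs 'a' => DIFFER
  Position 3: 'e' vs 'a' => DIFFER
  Position 4: 'a' vs 'd' => DIFFER
  Position 5: 'e' vs 'a' => DIFFER
  Position 6: 'b' vs 'e' => DIFFER
Positions that differ: 7

7


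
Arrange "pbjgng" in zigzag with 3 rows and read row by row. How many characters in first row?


Zigzag "pbjgng" into 3 rows:
Placing characters:
  'p' => row 0
  'b' => row 1
  'j' => row 2
  'g' => row 1
  'n' => row 0
  'g' => row 1
Rows:
  Row 0: "pn"
  Row 1: "bgg"
  Row 2: "j"
First row length: 2

2


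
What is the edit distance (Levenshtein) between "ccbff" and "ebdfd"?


Computing edit distance: "ccbff" -> "ebdfd"
DP table:
           e    b    d    f    d
      0    1    2    3    4    5
  c   1    1    2    3    4    5
  c   2    2    2    3    4    5
  b   3    3    2    3    4    5
  f   4    4    3    3    3    4
  f   5    5    4    4    3    4
Edit distance = dp[5][5] = 4

4


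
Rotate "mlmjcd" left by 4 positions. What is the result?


Input: "mlmjcd", rotate left by 4
First 4 characters: "mlmj"
Remaining characters: "cd"
Concatenate remaining + first: "cd" + "mlmj" = "cdmlmj"

cdmlmj


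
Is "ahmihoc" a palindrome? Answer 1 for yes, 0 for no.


Input: ahmihoc
Reversed: cohimha
  Compare pos 0 ('a') with pos 6 ('c'): MISMATCH
  Compare pos 1 ('h') with pos 5 ('o'): MISMATCH
  Compare pos 2 ('m') with pos 4 ('h'): MISMATCH
Result: not a palindrome

0


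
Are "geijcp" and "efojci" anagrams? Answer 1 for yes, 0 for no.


Strings: "geijcp", "efojci"
Sorted first:  cegijp
Sorted second: cefijo
Differ at position 2: 'g' vs 'f' => not anagrams

0


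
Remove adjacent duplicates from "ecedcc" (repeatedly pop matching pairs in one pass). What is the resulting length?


Input: ecedcc
Stack-based adjacent duplicate removal:
  Read 'e': push. Stack: e
  Read 'c': push. Stack: ec
  Read 'e': push. Stack: ece
  Read 'd': push. Stack: eced
  Read 'c': push. Stack: ecedc
  Read 'c': matches stack top 'c' => pop. Stack: eced
Final stack: "eced" (length 4)

4


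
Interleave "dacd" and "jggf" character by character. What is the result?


Interleaving "dacd" and "jggf":
  Position 0: 'd' from first, 'j' from second => "dj"
  Position 1: 'a' from first, 'g' from second => "ag"
  Position 2: 'c' from first, 'g' from second => "cg"
  Position 3: 'd' from first, 'f' from second => "df"
Result: djagcgdf

djagcgdf


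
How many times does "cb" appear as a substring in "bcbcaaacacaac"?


Searching for "cb" in "bcbcaaacacaac"
Scanning each position:
  Position 0: "bc" => no
  Position 1: "cb" => MATCH
  Position 2: "bc" => no
  Position 3: "ca" => no
  Position 4: "aa" => no
  Position 5: "aa" => no
  Position 6: "ac" => no
  Position 7: "ca" => no
  Position 8: "ac" => no
  Position 9: "ca" => no
  Position 10: "aa" => no
  Position 11: "ac" => no
Total occurrences: 1

1


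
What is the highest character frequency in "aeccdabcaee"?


Input: aeccdabcaee
Character counts:
  'a': 3
  'b': 1
  'c': 3
  'd': 1
  'e': 3
Maximum frequency: 3

3


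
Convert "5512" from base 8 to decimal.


Input: "5512" in base 8
Positional expansion:
  Digit '5' (value 5) x 8^3 = 2560
  Digit '5' (value 5) x 8^2 = 320
  Digit '1' (value 1) x 8^1 = 8
  Digit '2' (value 2) x 8^0 = 2
Sum = 2890

2890


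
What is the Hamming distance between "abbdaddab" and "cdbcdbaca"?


Comparing "abbdaddab" and "cdbcdbaca" position by position:
  Position 0: 'a' vs 'c' => differ
  Position 1: 'b' vs 'd' => differ
  Position 2: 'b' vs 'b' => same
  Position 3: 'd' vs 'c' => differ
  Position 4: 'a' vs 'd' => differ
  Position 5: 'd' vs 'b' => differ
  Position 6: 'd' vs 'a' => differ
  Position 7: 'a' vs 'c' => differ
  Position 8: 'b' vs 'a' => differ
Total differences (Hamming distance): 8

8


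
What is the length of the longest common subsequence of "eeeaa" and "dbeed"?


LCS of "eeeaa" and "dbeed"
DP table:
           d    b    e    e    d
      0    0    0    0    0    0
  e   0    0    0    1    1    1
  e   0    0    0    1    2    2
  e   0    0    0    1    2    2
  a   0    0    0    1    2    2
  a   0    0    0    1    2    2
LCS length = dp[5][5] = 2

2


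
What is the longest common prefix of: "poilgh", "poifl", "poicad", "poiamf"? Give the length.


Words: poilgh, poifl, poicad, poiamf
  Position 0: all 'p' => match
  Position 1: all 'o' => match
  Position 2: all 'i' => match
  Position 3: ('l', 'f', 'c', 'a') => mismatch, stop
LCP = "poi" (length 3)

3


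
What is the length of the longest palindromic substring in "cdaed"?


Input: "cdaed"
Checking substrings for palindromes:
  No multi-char palindromic substrings found
Longest palindromic substring: "c" with length 1

1


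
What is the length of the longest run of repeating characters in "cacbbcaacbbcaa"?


Input: "cacbbcaacbbcaa"
Scanning for longest run:
  Position 1 ('a'): new char, reset run to 1
  Position 2 ('c'): new char, reset run to 1
  Position 3 ('b'): new char, reset run to 1
  Position 4 ('b'): continues run of 'b', length=2
  Position 5 ('c'): new char, reset run to 1
  Position 6 ('a'): new char, reset run to 1
  Position 7 ('a'): continues run of 'a', length=2
  Position 8 ('c'): new char, reset run to 1
  Position 9 ('b'): new char, reset run to 1
  Position 10 ('b'): continues run of 'b', length=2
  Position 11 ('c'): new char, reset run to 1
  Position 12 ('a'): new char, reset run to 1
  Position 13 ('a'): continues run of 'a', length=2
Longest run: 'b' with length 2

2


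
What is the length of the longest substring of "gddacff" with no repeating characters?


Input: "gddacff"
Sliding window (track last position of each char):
  Position 0 ('g'): window [0,0] length 1 -- new best
  Position 1 ('d'): window [0,1] length 2 -- new best
  Position 2 ('d'): repeat (last at 1), move window start to 2
  Position 2 ('d'): window [2,2] length 1
  Position 3 ('a'): window [2,3] length 2
  Position 4 ('c'): window [2,4] length 3 -- new best
  Position 5 ('f'): window [2,5] length 4 -- new best
  Position 6 ('f'): repeat (last at 5), move window start to 6
  Position 6 ('f'): window [6,6] length 1
Longest substring with no repeats: "dacf" with length 4

4


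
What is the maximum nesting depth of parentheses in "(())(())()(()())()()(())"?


Input: "(())(())()(()())()()(())"
Tracking depth:
  Position 0 '(': depth becomes 1
  Position 1 '(': depth becomes 2
  Position 2 ')': depth becomes 1
  Position 3 ')': depth becomes 0
  Position 4 '(': depth becomes 1
  Position 5 '(': depth becomes 2
  Position 6 ')': depth becomes 1
  Position 7 ')': depth becomes 0
  Position 8 '(': depth becomes 1
  Position 9 ')': depth becomes 0
  Position 10 '(': depth becomes 1
  Position 11 '(': depth becomes 2
  Position 12 ')': depth becomes 1
  Position 13 '(': depth becomes 2
  Position 14 ')': depth becomes 1
  Position 15 ')': depth becomes 0
  Position 16 '(': depth becomes 1
  Position 17 ')': depth becomes 0
  Position 18 '(': depth becomes 1
  Position 19 ')': depth becomes 0
  Position 20 '(': depth becomes 1
  Position 21 '(': depth becomes 2
  Position 22 ')': depth becomes 1
  Position 23 ')': depth becomes 0
Maximum depth reached: 2

2


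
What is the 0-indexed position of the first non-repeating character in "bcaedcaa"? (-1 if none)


Input: bcaedcaa
Character frequencies:
  'a': 3
  'b': 1
  'c': 2
  'd': 1
  'e': 1
Scanning left to right for freq == 1:
  Position 0 ('b'): unique! => answer = 0

0


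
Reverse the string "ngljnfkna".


Input: ngljnfkna
Reading characters right to left:
  Position 8: 'a'
  Position 7: 'n'
  Position 6: 'k'
  Position 5: 'f'
  Position 4: 'n'
  Position 3: 'j'
  Position 2: 'l'
  Position 1: 'g'
  Position 0: 'n'
Reversed: ankfnjlgn

ankfnjlgn


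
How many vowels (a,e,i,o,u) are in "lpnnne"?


Input: lpnnne
Checking each character:
  'l' at position 0: consonant
  'p' at position 1: consonant
  'n' at position 2: consonant
  'n' at position 3: consonant
  'n' at position 4: consonant
  'e' at position 5: vowel (running total: 1)
Total vowels: 1

1


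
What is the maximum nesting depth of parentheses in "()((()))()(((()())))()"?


Input: "()((()))()(((()())))()"
Tracking depth:
  Position 0 '(': depth becomes 1
  Position 1 ')': depth becomes 0
  Position 2 '(': depth becomes 1
  Position 3 '(': depth becomes 2
  Position 4 '(': depth becomes 3
  Position 5 ')': depth becomes 2
  Position 6 ')': depth becomes 1
  Position 7 ')': depth becomes 0
  Position 8 '(': depth becomes 1
  Position 9 ')': depth becomes 0
  Position 10 '(': depth becomes 1
  Position 11 '(': depth becomes 2
  Position 12 '(': depth becomes 3
  Position 13 '(': depth becomes 4
  Position 14 ')': depth becomes 3
  Position 15 '(': depth becomes 4
  Position 16 ')': depth becomes 3
  Position 17 ')': depth becomes 2
  Position 18 ')': depth becomes 1
  Position 19 ')': depth becomes 0
  Position 20 '(': depth becomes 1
  Position 21 ')': depth becomes 0
Maximum depth reached: 4

4


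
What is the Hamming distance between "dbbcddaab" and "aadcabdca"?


Comparing "dbbcddaab" and "aadcabdca" position by position:
  Position 0: 'd' vs 'a' => differ
  Position 1: 'b' vs 'a' => differ
  Position 2: 'b' vs 'd' => differ
  Position 3: 'c' vs 'c' => same
  Position 4: 'd' vs 'a' => differ
  Position 5: 'd' vs 'b' => differ
  Position 6: 'a' vs 'd' => differ
  Position 7: 'a' vs 'c' => differ
  Position 8: 'b' vs 'a' => differ
Total differences (Hamming distance): 8

8


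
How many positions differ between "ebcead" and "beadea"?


Comparing "ebcead" and "beadea" position by position:
  Position 0: 'e' vs 'b' => DIFFER
  Position 1: 'b' vs 'e' => DIFFER
  Position 2: 'c' vs 'a' => DIFFER
  Position 3: 'e' vs 'd' => DIFFER
  Position 4: 'a' vs 'e' => DIFFER
  Position 5: 'd' vs 'a' => DIFFER
Positions that differ: 6

6


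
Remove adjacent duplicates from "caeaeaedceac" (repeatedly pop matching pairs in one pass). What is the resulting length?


Input: caeaeaedceac
Stack-based adjacent duplicate removal:
  Read 'c': push. Stack: c
  Read 'a': push. Stack: ca
  Read 'e': push. Stack: cae
  Read 'a': push. Stack: caea
  Read 'e': push. Stack: caeae
  Read 'a': push. Stack: caeaea
  Read 'e': push. Stack: caeaeae
  Read 'd': push. Stack: caeaeaed
  Read 'c': push. Stack: caeaeaedc
  Read 'e': push. Stack: caeaeaedce
  Read 'a': push. Stack: caeaeaedcea
  Read 'c': push. Stack: caeaeaedceac
Final stack: "caeaeaedceac" (length 12)

12


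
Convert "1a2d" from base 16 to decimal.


Input: "1a2d" in base 16
Positional expansion:
  Digit '1' (value 1) x 16^3 = 4096
  Digit 'a' (value 10) x 16^2 = 2560
  Digit '2' (value 2) x 16^1 = 32
  Digit 'd' (value 13) x 16^0 = 13
Sum = 6701

6701


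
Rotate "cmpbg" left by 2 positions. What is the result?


Input: "cmpbg", rotate left by 2
First 2 characters: "cm"
Remaining characters: "pbg"
Concatenate remaining + first: "pbg" + "cm" = "pbgcm"

pbgcm


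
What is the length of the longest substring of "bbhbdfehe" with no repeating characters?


Input: "bbhbdfehe"
Sliding window (track last position of each char):
  Position 0 ('b'): window [0,0] length 1 -- new best
  Position 1 ('b'): repeat (last at 0), move window start to 1
  Position 1 ('b'): window [1,1] length 1
  Position 2 ('h'): window [1,2] length 2 -- new best
  Position 3 ('b'): repeat (last at 1), move window start to 2
  Position 3 ('b'): window [2,3] length 2
  Position 4 ('d'): window [2,4] length 3 -- new best
  Position 5 ('f'): window [2,5] length 4 -- new best
  Position 6 ('e'): window [2,6] length 5 -- new best
  Position 7 ('h'): repeat (last at 2), move window start to 3
  Position 7 ('h'): window [3,7] length 5
  Position 8 ('e'): repeat (last at 6), move window start to 7
  Position 8 ('e'): window [7,8] length 2
Longest substring with no repeats: "hbdfe" with length 5

5


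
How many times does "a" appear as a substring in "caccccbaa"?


Searching for "a" in "caccccbaa"
Scanning each position:
  Position 0: "c" => no
  Position 1: "a" => MATCH
  Position 2: "c" => no
  Position 3: "c" => no
  Position 4: "c" => no
  Position 5: "c" => no
  Position 6: "b" => no
  Position 7: "a" => MATCH
  Position 8: "a" => MATCH
Total occurrences: 3

3


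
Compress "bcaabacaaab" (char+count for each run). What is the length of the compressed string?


Input: bcaabacaaab
Runs:
  'b' x 1 => "b1"
  'c' x 1 => "c1"
  'a' x 2 => "a2"
  'b' x 1 => "b1"
  'a' x 1 => "a1"
  'c' x 1 => "c1"
  'a' x 3 => "a3"
  'b' x 1 => "b1"
Compressed: "b1c1a2b1a1c1a3b1"
Compressed length: 16

16


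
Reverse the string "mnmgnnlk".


Input: mnmgnnlk
Reading characters right to left:
  Position 7: 'k'
  Position 6: 'l'
  Position 5: 'n'
  Position 4: 'n'
  Position 3: 'g'
  Position 2: 'm'
  Position 1: 'n'
  Position 0: 'm'
Reversed: klnngmnm

klnngmnm
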